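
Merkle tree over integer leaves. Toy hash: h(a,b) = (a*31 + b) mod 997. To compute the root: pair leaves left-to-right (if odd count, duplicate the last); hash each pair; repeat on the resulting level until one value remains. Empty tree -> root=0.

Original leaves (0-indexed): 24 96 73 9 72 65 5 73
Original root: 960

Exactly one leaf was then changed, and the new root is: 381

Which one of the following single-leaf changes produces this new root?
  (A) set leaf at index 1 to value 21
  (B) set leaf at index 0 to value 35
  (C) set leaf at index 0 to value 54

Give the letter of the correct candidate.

Original leaves: [24, 96, 73, 9, 72, 65, 5, 73]
Target new root: 381
Try each candidate change and compute the resulting root:
Candidate A: set leaf[1] = 21 -> leaves = [24, 21, 73, 9, 72, 65, 5, 73]
  L0: [24, 21, 73, 9, 72, 65, 5, 73]
  L1: h(24,21)=(24*31+21)%997=765 h(73,9)=(73*31+9)%997=278 h(72,65)=(72*31+65)%997=303 h(5,73)=(5*31+73)%997=228 -> [765, 278, 303, 228]
  L2: h(765,278)=(765*31+278)%997=65 h(303,228)=(303*31+228)%997=648 -> [65, 648]
  L3: h(65,648)=(65*31+648)%997=669 -> [669]
  root = 669 != target 381
Candidate B: set leaf[0] = 35 -> leaves = [35, 96, 73, 9, 72, 65, 5, 73]
  L0: [35, 96, 73, 9, 72, 65, 5, 73]
  L1: h(35,96)=(35*31+96)%997=184 h(73,9)=(73*31+9)%997=278 h(72,65)=(72*31+65)%997=303 h(5,73)=(5*31+73)%997=228 -> [184, 278, 303, 228]
  L2: h(184,278)=(184*31+278)%997=0 h(303,228)=(303*31+228)%997=648 -> [0, 648]
  L3: h(0,648)=(0*31+648)%997=648 -> [648]
  root = 648 != target 381
Candidate C: set leaf[0] = 54 -> leaves = [54, 96, 73, 9, 72, 65, 5, 73]
  L0: [54, 96, 73, 9, 72, 65, 5, 73]
  L1: h(54,96)=(54*31+96)%997=773 h(73,9)=(73*31+9)%997=278 h(72,65)=(72*31+65)%997=303 h(5,73)=(5*31+73)%997=228 -> [773, 278, 303, 228]
  L2: h(773,278)=(773*31+278)%997=313 h(303,228)=(303*31+228)%997=648 -> [313, 648]
  L3: h(313,648)=(313*31+648)%997=381 -> [381]
  root = 381 == target 381  ** MATCH **
Candidate C produces the target root.

Answer: C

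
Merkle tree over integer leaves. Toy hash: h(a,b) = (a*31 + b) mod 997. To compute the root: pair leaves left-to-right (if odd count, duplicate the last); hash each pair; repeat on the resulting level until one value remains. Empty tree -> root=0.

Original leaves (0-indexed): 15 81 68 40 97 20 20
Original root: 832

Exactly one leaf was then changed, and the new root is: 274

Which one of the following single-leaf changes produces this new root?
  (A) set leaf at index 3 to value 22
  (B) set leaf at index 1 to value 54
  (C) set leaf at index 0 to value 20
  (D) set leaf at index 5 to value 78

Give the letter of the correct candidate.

Original leaves: [15, 81, 68, 40, 97, 20, 20]
Target new root: 274
Try each candidate change and compute the resulting root:
Candidate A: set leaf[3] = 22 -> leaves = [15, 81, 68, 22, 97, 20, 20]
  L0: [15, 81, 68, 22, 97, 20, 20]
  L1: h(15,81)=(15*31+81)%997=546 h(68,22)=(68*31+22)%997=136 h(97,20)=(97*31+20)%997=36 h(20,20)=(20*31+20)%997=640 -> [546, 136, 36, 640]
  L2: h(546,136)=(546*31+136)%997=113 h(36,640)=(36*31+640)%997=759 -> [113, 759]
  L3: h(113,759)=(113*31+759)%997=274 -> [274]
  root = 274 == target 274  ** MATCH **
Candidate B: set leaf[1] = 54 -> leaves = [15, 54, 68, 40, 97, 20, 20]
  L0: [15, 54, 68, 40, 97, 20, 20]
  L1: h(15,54)=(15*31+54)%997=519 h(68,40)=(68*31+40)%997=154 h(97,20)=(97*31+20)%997=36 h(20,20)=(20*31+20)%997=640 -> [519, 154, 36, 640]
  L2: h(519,154)=(519*31+154)%997=291 h(36,640)=(36*31+640)%997=759 -> [291, 759]
  L3: h(291,759)=(291*31+759)%997=807 -> [807]
  root = 807 != target 274
Candidate C: set leaf[0] = 20 -> leaves = [20, 81, 68, 40, 97, 20, 20]
  L0: [20, 81, 68, 40, 97, 20, 20]
  L1: h(20,81)=(20*31+81)%997=701 h(68,40)=(68*31+40)%997=154 h(97,20)=(97*31+20)%997=36 h(20,20)=(20*31+20)%997=640 -> [701, 154, 36, 640]
  L2: h(701,154)=(701*31+154)%997=948 h(36,640)=(36*31+640)%997=759 -> [948, 759]
  L3: h(948,759)=(948*31+759)%997=237 -> [237]
  root = 237 != target 274
Candidate D: set leaf[5] = 78 -> leaves = [15, 81, 68, 40, 97, 78, 20]
  L0: [15, 81, 68, 40, 97, 78, 20]
  L1: h(15,81)=(15*31+81)%997=546 h(68,40)=(68*31+40)%997=154 h(97,78)=(97*31+78)%997=94 h(20,20)=(20*31+20)%997=640 -> [546, 154, 94, 640]
  L2: h(546,154)=(546*31+154)%997=131 h(94,640)=(94*31+640)%997=563 -> [131, 563]
  L3: h(131,563)=(131*31+563)%997=636 -> [636]
  root = 636 != target 274
Candidate A produces the target root.

Answer: A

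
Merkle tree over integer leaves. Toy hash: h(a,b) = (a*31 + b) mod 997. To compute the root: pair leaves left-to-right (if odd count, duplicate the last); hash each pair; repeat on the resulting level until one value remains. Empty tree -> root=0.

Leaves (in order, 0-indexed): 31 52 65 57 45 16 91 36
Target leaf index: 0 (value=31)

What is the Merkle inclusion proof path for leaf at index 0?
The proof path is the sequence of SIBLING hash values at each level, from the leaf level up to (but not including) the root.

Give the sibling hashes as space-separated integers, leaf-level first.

Answer: 52 78 736

Derivation:
L0 (leaves): [31, 52, 65, 57, 45, 16, 91, 36], target index=0
L1: h(31,52)=(31*31+52)%997=16 [pair 0] h(65,57)=(65*31+57)%997=78 [pair 1] h(45,16)=(45*31+16)%997=414 [pair 2] h(91,36)=(91*31+36)%997=863 [pair 3] -> [16, 78, 414, 863]
  Sibling for proof at L0: 52
L2: h(16,78)=(16*31+78)%997=574 [pair 0] h(414,863)=(414*31+863)%997=736 [pair 1] -> [574, 736]
  Sibling for proof at L1: 78
L3: h(574,736)=(574*31+736)%997=584 [pair 0] -> [584]
  Sibling for proof at L2: 736
Root: 584
Proof path (sibling hashes from leaf to root): [52, 78, 736]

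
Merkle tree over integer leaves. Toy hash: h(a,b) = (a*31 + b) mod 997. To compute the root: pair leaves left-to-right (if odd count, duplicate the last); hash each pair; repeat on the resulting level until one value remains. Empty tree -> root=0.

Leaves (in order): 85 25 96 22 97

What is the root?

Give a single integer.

L0: [85, 25, 96, 22, 97]
L1: h(85,25)=(85*31+25)%997=666 h(96,22)=(96*31+22)%997=7 h(97,97)=(97*31+97)%997=113 -> [666, 7, 113]
L2: h(666,7)=(666*31+7)%997=713 h(113,113)=(113*31+113)%997=625 -> [713, 625]
L3: h(713,625)=(713*31+625)%997=794 -> [794]

Answer: 794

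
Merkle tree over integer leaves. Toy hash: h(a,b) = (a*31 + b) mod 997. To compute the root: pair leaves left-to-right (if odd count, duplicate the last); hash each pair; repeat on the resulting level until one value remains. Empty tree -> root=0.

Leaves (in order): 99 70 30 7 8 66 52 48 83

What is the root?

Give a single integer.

Answer: 704

Derivation:
L0: [99, 70, 30, 7, 8, 66, 52, 48, 83]
L1: h(99,70)=(99*31+70)%997=148 h(30,7)=(30*31+7)%997=937 h(8,66)=(8*31+66)%997=314 h(52,48)=(52*31+48)%997=663 h(83,83)=(83*31+83)%997=662 -> [148, 937, 314, 663, 662]
L2: h(148,937)=(148*31+937)%997=540 h(314,663)=(314*31+663)%997=427 h(662,662)=(662*31+662)%997=247 -> [540, 427, 247]
L3: h(540,427)=(540*31+427)%997=218 h(247,247)=(247*31+247)%997=925 -> [218, 925]
L4: h(218,925)=(218*31+925)%997=704 -> [704]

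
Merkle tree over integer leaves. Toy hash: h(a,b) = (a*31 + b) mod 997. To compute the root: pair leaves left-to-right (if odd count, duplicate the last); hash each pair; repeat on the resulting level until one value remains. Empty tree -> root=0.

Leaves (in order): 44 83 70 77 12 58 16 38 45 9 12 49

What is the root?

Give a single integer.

Answer: 700

Derivation:
L0: [44, 83, 70, 77, 12, 58, 16, 38, 45, 9, 12, 49]
L1: h(44,83)=(44*31+83)%997=450 h(70,77)=(70*31+77)%997=253 h(12,58)=(12*31+58)%997=430 h(16,38)=(16*31+38)%997=534 h(45,9)=(45*31+9)%997=407 h(12,49)=(12*31+49)%997=421 -> [450, 253, 430, 534, 407, 421]
L2: h(450,253)=(450*31+253)%997=245 h(430,534)=(430*31+534)%997=903 h(407,421)=(407*31+421)%997=77 -> [245, 903, 77]
L3: h(245,903)=(245*31+903)%997=522 h(77,77)=(77*31+77)%997=470 -> [522, 470]
L4: h(522,470)=(522*31+470)%997=700 -> [700]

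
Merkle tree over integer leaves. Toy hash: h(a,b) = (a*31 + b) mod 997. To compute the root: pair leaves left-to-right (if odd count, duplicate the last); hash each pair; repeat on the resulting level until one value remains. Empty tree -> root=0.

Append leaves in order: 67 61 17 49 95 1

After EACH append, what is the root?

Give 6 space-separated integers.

After append 67 (leaves=[67]):
  L0: [67]
  root=67
After append 61 (leaves=[67, 61]):
  L0: [67, 61]
  L1: h(67,61)=(67*31+61)%997=144 -> [144]
  root=144
After append 17 (leaves=[67, 61, 17]):
  L0: [67, 61, 17]
  L1: h(67,61)=(67*31+61)%997=144 h(17,17)=(17*31+17)%997=544 -> [144, 544]
  L2: h(144,544)=(144*31+544)%997=23 -> [23]
  root=23
After append 49 (leaves=[67, 61, 17, 49]):
  L0: [67, 61, 17, 49]
  L1: h(67,61)=(67*31+61)%997=144 h(17,49)=(17*31+49)%997=576 -> [144, 576]
  L2: h(144,576)=(144*31+576)%997=55 -> [55]
  root=55
After append 95 (leaves=[67, 61, 17, 49, 95]):
  L0: [67, 61, 17, 49, 95]
  L1: h(67,61)=(67*31+61)%997=144 h(17,49)=(17*31+49)%997=576 h(95,95)=(95*31+95)%997=49 -> [144, 576, 49]
  L2: h(144,576)=(144*31+576)%997=55 h(49,49)=(49*31+49)%997=571 -> [55, 571]
  L3: h(55,571)=(55*31+571)%997=282 -> [282]
  root=282
After append 1 (leaves=[67, 61, 17, 49, 95, 1]):
  L0: [67, 61, 17, 49, 95, 1]
  L1: h(67,61)=(67*31+61)%997=144 h(17,49)=(17*31+49)%997=576 h(95,1)=(95*31+1)%997=952 -> [144, 576, 952]
  L2: h(144,576)=(144*31+576)%997=55 h(952,952)=(952*31+952)%997=554 -> [55, 554]
  L3: h(55,554)=(55*31+554)%997=265 -> [265]
  root=265

Answer: 67 144 23 55 282 265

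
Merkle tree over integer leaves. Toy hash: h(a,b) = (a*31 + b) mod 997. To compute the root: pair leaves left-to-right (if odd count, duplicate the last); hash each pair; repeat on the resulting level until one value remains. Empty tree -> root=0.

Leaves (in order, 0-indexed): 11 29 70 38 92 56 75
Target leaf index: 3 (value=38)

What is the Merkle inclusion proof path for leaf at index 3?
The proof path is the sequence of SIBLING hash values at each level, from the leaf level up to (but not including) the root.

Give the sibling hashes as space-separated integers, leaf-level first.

L0 (leaves): [11, 29, 70, 38, 92, 56, 75], target index=3
L1: h(11,29)=(11*31+29)%997=370 [pair 0] h(70,38)=(70*31+38)%997=214 [pair 1] h(92,56)=(92*31+56)%997=914 [pair 2] h(75,75)=(75*31+75)%997=406 [pair 3] -> [370, 214, 914, 406]
  Sibling for proof at L0: 70
L2: h(370,214)=(370*31+214)%997=717 [pair 0] h(914,406)=(914*31+406)%997=824 [pair 1] -> [717, 824]
  Sibling for proof at L1: 370
L3: h(717,824)=(717*31+824)%997=120 [pair 0] -> [120]
  Sibling for proof at L2: 824
Root: 120
Proof path (sibling hashes from leaf to root): [70, 370, 824]

Answer: 70 370 824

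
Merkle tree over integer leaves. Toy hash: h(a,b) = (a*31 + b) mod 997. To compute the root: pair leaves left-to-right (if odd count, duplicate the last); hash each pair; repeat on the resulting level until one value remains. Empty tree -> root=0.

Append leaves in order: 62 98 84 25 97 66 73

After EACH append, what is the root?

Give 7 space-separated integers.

After append 62 (leaves=[62]):
  L0: [62]
  root=62
After append 98 (leaves=[62, 98]):
  L0: [62, 98]
  L1: h(62,98)=(62*31+98)%997=26 -> [26]
  root=26
After append 84 (leaves=[62, 98, 84]):
  L0: [62, 98, 84]
  L1: h(62,98)=(62*31+98)%997=26 h(84,84)=(84*31+84)%997=694 -> [26, 694]
  L2: h(26,694)=(26*31+694)%997=503 -> [503]
  root=503
After append 25 (leaves=[62, 98, 84, 25]):
  L0: [62, 98, 84, 25]
  L1: h(62,98)=(62*31+98)%997=26 h(84,25)=(84*31+25)%997=635 -> [26, 635]
  L2: h(26,635)=(26*31+635)%997=444 -> [444]
  root=444
After append 97 (leaves=[62, 98, 84, 25, 97]):
  L0: [62, 98, 84, 25, 97]
  L1: h(62,98)=(62*31+98)%997=26 h(84,25)=(84*31+25)%997=635 h(97,97)=(97*31+97)%997=113 -> [26, 635, 113]
  L2: h(26,635)=(26*31+635)%997=444 h(113,113)=(113*31+113)%997=625 -> [444, 625]
  L3: h(444,625)=(444*31+625)%997=431 -> [431]
  root=431
After append 66 (leaves=[62, 98, 84, 25, 97, 66]):
  L0: [62, 98, 84, 25, 97, 66]
  L1: h(62,98)=(62*31+98)%997=26 h(84,25)=(84*31+25)%997=635 h(97,66)=(97*31+66)%997=82 -> [26, 635, 82]
  L2: h(26,635)=(26*31+635)%997=444 h(82,82)=(82*31+82)%997=630 -> [444, 630]
  L3: h(444,630)=(444*31+630)%997=436 -> [436]
  root=436
After append 73 (leaves=[62, 98, 84, 25, 97, 66, 73]):
  L0: [62, 98, 84, 25, 97, 66, 73]
  L1: h(62,98)=(62*31+98)%997=26 h(84,25)=(84*31+25)%997=635 h(97,66)=(97*31+66)%997=82 h(73,73)=(73*31+73)%997=342 -> [26, 635, 82, 342]
  L2: h(26,635)=(26*31+635)%997=444 h(82,342)=(82*31+342)%997=890 -> [444, 890]
  L3: h(444,890)=(444*31+890)%997=696 -> [696]
  root=696

Answer: 62 26 503 444 431 436 696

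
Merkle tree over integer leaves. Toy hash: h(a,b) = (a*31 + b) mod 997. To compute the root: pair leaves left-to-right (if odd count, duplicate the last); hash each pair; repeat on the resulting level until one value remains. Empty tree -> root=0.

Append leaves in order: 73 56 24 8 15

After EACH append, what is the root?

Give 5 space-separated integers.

After append 73 (leaves=[73]):
  L0: [73]
  root=73
After append 56 (leaves=[73, 56]):
  L0: [73, 56]
  L1: h(73,56)=(73*31+56)%997=325 -> [325]
  root=325
After append 24 (leaves=[73, 56, 24]):
  L0: [73, 56, 24]
  L1: h(73,56)=(73*31+56)%997=325 h(24,24)=(24*31+24)%997=768 -> [325, 768]
  L2: h(325,768)=(325*31+768)%997=873 -> [873]
  root=873
After append 8 (leaves=[73, 56, 24, 8]):
  L0: [73, 56, 24, 8]
  L1: h(73,56)=(73*31+56)%997=325 h(24,8)=(24*31+8)%997=752 -> [325, 752]
  L2: h(325,752)=(325*31+752)%997=857 -> [857]
  root=857
After append 15 (leaves=[73, 56, 24, 8, 15]):
  L0: [73, 56, 24, 8, 15]
  L1: h(73,56)=(73*31+56)%997=325 h(24,8)=(24*31+8)%997=752 h(15,15)=(15*31+15)%997=480 -> [325, 752, 480]
  L2: h(325,752)=(325*31+752)%997=857 h(480,480)=(480*31+480)%997=405 -> [857, 405]
  L3: h(857,405)=(857*31+405)%997=53 -> [53]
  root=53

Answer: 73 325 873 857 53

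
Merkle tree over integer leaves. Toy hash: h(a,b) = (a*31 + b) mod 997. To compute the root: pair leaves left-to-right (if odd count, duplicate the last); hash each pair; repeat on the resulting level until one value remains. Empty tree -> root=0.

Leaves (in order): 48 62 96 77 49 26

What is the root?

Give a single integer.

L0: [48, 62, 96, 77, 49, 26]
L1: h(48,62)=(48*31+62)%997=553 h(96,77)=(96*31+77)%997=62 h(49,26)=(49*31+26)%997=548 -> [553, 62, 548]
L2: h(553,62)=(553*31+62)%997=256 h(548,548)=(548*31+548)%997=587 -> [256, 587]
L3: h(256,587)=(256*31+587)%997=547 -> [547]

Answer: 547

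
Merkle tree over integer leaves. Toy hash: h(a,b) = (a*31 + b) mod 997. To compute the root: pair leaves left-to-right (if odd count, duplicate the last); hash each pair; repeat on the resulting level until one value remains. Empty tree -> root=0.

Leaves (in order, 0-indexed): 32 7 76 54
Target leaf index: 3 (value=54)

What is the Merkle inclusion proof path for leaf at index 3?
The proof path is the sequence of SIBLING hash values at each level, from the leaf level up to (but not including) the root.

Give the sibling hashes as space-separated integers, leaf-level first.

L0 (leaves): [32, 7, 76, 54], target index=3
L1: h(32,7)=(32*31+7)%997=2 [pair 0] h(76,54)=(76*31+54)%997=416 [pair 1] -> [2, 416]
  Sibling for proof at L0: 76
L2: h(2,416)=(2*31+416)%997=478 [pair 0] -> [478]
  Sibling for proof at L1: 2
Root: 478
Proof path (sibling hashes from leaf to root): [76, 2]

Answer: 76 2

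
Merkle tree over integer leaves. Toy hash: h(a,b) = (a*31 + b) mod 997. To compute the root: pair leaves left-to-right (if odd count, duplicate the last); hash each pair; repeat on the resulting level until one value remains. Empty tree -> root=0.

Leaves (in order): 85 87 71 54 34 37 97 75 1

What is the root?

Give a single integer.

Answer: 982

Derivation:
L0: [85, 87, 71, 54, 34, 37, 97, 75, 1]
L1: h(85,87)=(85*31+87)%997=728 h(71,54)=(71*31+54)%997=261 h(34,37)=(34*31+37)%997=94 h(97,75)=(97*31+75)%997=91 h(1,1)=(1*31+1)%997=32 -> [728, 261, 94, 91, 32]
L2: h(728,261)=(728*31+261)%997=895 h(94,91)=(94*31+91)%997=14 h(32,32)=(32*31+32)%997=27 -> [895, 14, 27]
L3: h(895,14)=(895*31+14)%997=840 h(27,27)=(27*31+27)%997=864 -> [840, 864]
L4: h(840,864)=(840*31+864)%997=982 -> [982]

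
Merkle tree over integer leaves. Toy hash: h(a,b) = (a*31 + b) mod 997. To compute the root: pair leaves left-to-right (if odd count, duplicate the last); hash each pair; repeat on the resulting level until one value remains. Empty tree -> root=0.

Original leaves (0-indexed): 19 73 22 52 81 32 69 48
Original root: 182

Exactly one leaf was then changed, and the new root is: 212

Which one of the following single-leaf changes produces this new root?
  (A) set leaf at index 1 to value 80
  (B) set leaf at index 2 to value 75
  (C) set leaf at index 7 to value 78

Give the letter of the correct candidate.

Original leaves: [19, 73, 22, 52, 81, 32, 69, 48]
Target new root: 212
Try each candidate change and compute the resulting root:
Candidate A: set leaf[1] = 80 -> leaves = [19, 80, 22, 52, 81, 32, 69, 48]
  L0: [19, 80, 22, 52, 81, 32, 69, 48]
  L1: h(19,80)=(19*31+80)%997=669 h(22,52)=(22*31+52)%997=734 h(81,32)=(81*31+32)%997=549 h(69,48)=(69*31+48)%997=193 -> [669, 734, 549, 193]
  L2: h(669,734)=(669*31+734)%997=536 h(549,193)=(549*31+193)%997=263 -> [536, 263]
  L3: h(536,263)=(536*31+263)%997=927 -> [927]
  root = 927 != target 212
Candidate B: set leaf[2] = 75 -> leaves = [19, 73, 75, 52, 81, 32, 69, 48]
  L0: [19, 73, 75, 52, 81, 32, 69, 48]
  L1: h(19,73)=(19*31+73)%997=662 h(75,52)=(75*31+52)%997=383 h(81,32)=(81*31+32)%997=549 h(69,48)=(69*31+48)%997=193 -> [662, 383, 549, 193]
  L2: h(662,383)=(662*31+383)%997=965 h(549,193)=(549*31+193)%997=263 -> [965, 263]
  L3: h(965,263)=(965*31+263)%997=268 -> [268]
  root = 268 != target 212
Candidate C: set leaf[7] = 78 -> leaves = [19, 73, 22, 52, 81, 32, 69, 78]
  L0: [19, 73, 22, 52, 81, 32, 69, 78]
  L1: h(19,73)=(19*31+73)%997=662 h(22,52)=(22*31+52)%997=734 h(81,32)=(81*31+32)%997=549 h(69,78)=(69*31+78)%997=223 -> [662, 734, 549, 223]
  L2: h(662,734)=(662*31+734)%997=319 h(549,223)=(549*31+223)%997=293 -> [319, 293]
  L3: h(319,293)=(319*31+293)%997=212 -> [212]
  root = 212 == target 212  ** MATCH **
Candidate C produces the target root.

Answer: C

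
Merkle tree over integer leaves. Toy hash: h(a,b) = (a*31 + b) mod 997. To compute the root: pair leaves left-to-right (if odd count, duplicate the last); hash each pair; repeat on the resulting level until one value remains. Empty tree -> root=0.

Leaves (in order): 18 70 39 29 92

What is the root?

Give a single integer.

L0: [18, 70, 39, 29, 92]
L1: h(18,70)=(18*31+70)%997=628 h(39,29)=(39*31+29)%997=241 h(92,92)=(92*31+92)%997=950 -> [628, 241, 950]
L2: h(628,241)=(628*31+241)%997=766 h(950,950)=(950*31+950)%997=490 -> [766, 490]
L3: h(766,490)=(766*31+490)%997=308 -> [308]

Answer: 308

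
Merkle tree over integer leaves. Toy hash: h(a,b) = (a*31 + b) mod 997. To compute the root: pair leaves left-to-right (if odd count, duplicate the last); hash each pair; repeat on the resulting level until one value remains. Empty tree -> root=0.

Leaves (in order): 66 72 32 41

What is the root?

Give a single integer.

Answer: 889

Derivation:
L0: [66, 72, 32, 41]
L1: h(66,72)=(66*31+72)%997=124 h(32,41)=(32*31+41)%997=36 -> [124, 36]
L2: h(124,36)=(124*31+36)%997=889 -> [889]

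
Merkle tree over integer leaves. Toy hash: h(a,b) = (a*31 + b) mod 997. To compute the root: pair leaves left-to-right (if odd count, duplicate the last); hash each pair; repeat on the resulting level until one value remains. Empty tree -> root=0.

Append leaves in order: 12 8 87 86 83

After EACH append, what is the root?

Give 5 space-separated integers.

Answer: 12 380 606 605 59

Derivation:
After append 12 (leaves=[12]):
  L0: [12]
  root=12
After append 8 (leaves=[12, 8]):
  L0: [12, 8]
  L1: h(12,8)=(12*31+8)%997=380 -> [380]
  root=380
After append 87 (leaves=[12, 8, 87]):
  L0: [12, 8, 87]
  L1: h(12,8)=(12*31+8)%997=380 h(87,87)=(87*31+87)%997=790 -> [380, 790]
  L2: h(380,790)=(380*31+790)%997=606 -> [606]
  root=606
After append 86 (leaves=[12, 8, 87, 86]):
  L0: [12, 8, 87, 86]
  L1: h(12,8)=(12*31+8)%997=380 h(87,86)=(87*31+86)%997=789 -> [380, 789]
  L2: h(380,789)=(380*31+789)%997=605 -> [605]
  root=605
After append 83 (leaves=[12, 8, 87, 86, 83]):
  L0: [12, 8, 87, 86, 83]
  L1: h(12,8)=(12*31+8)%997=380 h(87,86)=(87*31+86)%997=789 h(83,83)=(83*31+83)%997=662 -> [380, 789, 662]
  L2: h(380,789)=(380*31+789)%997=605 h(662,662)=(662*31+662)%997=247 -> [605, 247]
  L3: h(605,247)=(605*31+247)%997=59 -> [59]
  root=59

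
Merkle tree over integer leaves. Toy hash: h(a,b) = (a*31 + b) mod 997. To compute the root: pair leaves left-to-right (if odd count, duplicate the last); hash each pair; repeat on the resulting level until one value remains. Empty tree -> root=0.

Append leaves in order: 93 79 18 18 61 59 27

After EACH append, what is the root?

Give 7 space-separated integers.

Answer: 93 968 674 674 607 543 454

Derivation:
After append 93 (leaves=[93]):
  L0: [93]
  root=93
After append 79 (leaves=[93, 79]):
  L0: [93, 79]
  L1: h(93,79)=(93*31+79)%997=968 -> [968]
  root=968
After append 18 (leaves=[93, 79, 18]):
  L0: [93, 79, 18]
  L1: h(93,79)=(93*31+79)%997=968 h(18,18)=(18*31+18)%997=576 -> [968, 576]
  L2: h(968,576)=(968*31+576)%997=674 -> [674]
  root=674
After append 18 (leaves=[93, 79, 18, 18]):
  L0: [93, 79, 18, 18]
  L1: h(93,79)=(93*31+79)%997=968 h(18,18)=(18*31+18)%997=576 -> [968, 576]
  L2: h(968,576)=(968*31+576)%997=674 -> [674]
  root=674
After append 61 (leaves=[93, 79, 18, 18, 61]):
  L0: [93, 79, 18, 18, 61]
  L1: h(93,79)=(93*31+79)%997=968 h(18,18)=(18*31+18)%997=576 h(61,61)=(61*31+61)%997=955 -> [968, 576, 955]
  L2: h(968,576)=(968*31+576)%997=674 h(955,955)=(955*31+955)%997=650 -> [674, 650]
  L3: h(674,650)=(674*31+650)%997=607 -> [607]
  root=607
After append 59 (leaves=[93, 79, 18, 18, 61, 59]):
  L0: [93, 79, 18, 18, 61, 59]
  L1: h(93,79)=(93*31+79)%997=968 h(18,18)=(18*31+18)%997=576 h(61,59)=(61*31+59)%997=953 -> [968, 576, 953]
  L2: h(968,576)=(968*31+576)%997=674 h(953,953)=(953*31+953)%997=586 -> [674, 586]
  L3: h(674,586)=(674*31+586)%997=543 -> [543]
  root=543
After append 27 (leaves=[93, 79, 18, 18, 61, 59, 27]):
  L0: [93, 79, 18, 18, 61, 59, 27]
  L1: h(93,79)=(93*31+79)%997=968 h(18,18)=(18*31+18)%997=576 h(61,59)=(61*31+59)%997=953 h(27,27)=(27*31+27)%997=864 -> [968, 576, 953, 864]
  L2: h(968,576)=(968*31+576)%997=674 h(953,864)=(953*31+864)%997=497 -> [674, 497]
  L3: h(674,497)=(674*31+497)%997=454 -> [454]
  root=454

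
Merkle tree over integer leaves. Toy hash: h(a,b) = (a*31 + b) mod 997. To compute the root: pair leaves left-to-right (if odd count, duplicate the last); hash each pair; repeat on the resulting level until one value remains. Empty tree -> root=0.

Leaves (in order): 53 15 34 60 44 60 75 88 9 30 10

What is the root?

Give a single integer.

Answer: 210

Derivation:
L0: [53, 15, 34, 60, 44, 60, 75, 88, 9, 30, 10]
L1: h(53,15)=(53*31+15)%997=661 h(34,60)=(34*31+60)%997=117 h(44,60)=(44*31+60)%997=427 h(75,88)=(75*31+88)%997=419 h(9,30)=(9*31+30)%997=309 h(10,10)=(10*31+10)%997=320 -> [661, 117, 427, 419, 309, 320]
L2: h(661,117)=(661*31+117)%997=668 h(427,419)=(427*31+419)%997=695 h(309,320)=(309*31+320)%997=926 -> [668, 695, 926]
L3: h(668,695)=(668*31+695)%997=466 h(926,926)=(926*31+926)%997=719 -> [466, 719]
L4: h(466,719)=(466*31+719)%997=210 -> [210]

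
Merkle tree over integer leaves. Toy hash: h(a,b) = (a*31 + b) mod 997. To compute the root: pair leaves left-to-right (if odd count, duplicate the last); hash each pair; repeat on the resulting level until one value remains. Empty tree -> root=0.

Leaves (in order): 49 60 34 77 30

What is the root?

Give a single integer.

L0: [49, 60, 34, 77, 30]
L1: h(49,60)=(49*31+60)%997=582 h(34,77)=(34*31+77)%997=134 h(30,30)=(30*31+30)%997=960 -> [582, 134, 960]
L2: h(582,134)=(582*31+134)%997=230 h(960,960)=(960*31+960)%997=810 -> [230, 810]
L3: h(230,810)=(230*31+810)%997=961 -> [961]

Answer: 961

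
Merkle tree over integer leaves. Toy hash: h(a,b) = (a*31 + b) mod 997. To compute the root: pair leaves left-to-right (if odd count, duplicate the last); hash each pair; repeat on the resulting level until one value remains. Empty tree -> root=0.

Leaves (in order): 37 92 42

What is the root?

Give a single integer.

Answer: 870

Derivation:
L0: [37, 92, 42]
L1: h(37,92)=(37*31+92)%997=242 h(42,42)=(42*31+42)%997=347 -> [242, 347]
L2: h(242,347)=(242*31+347)%997=870 -> [870]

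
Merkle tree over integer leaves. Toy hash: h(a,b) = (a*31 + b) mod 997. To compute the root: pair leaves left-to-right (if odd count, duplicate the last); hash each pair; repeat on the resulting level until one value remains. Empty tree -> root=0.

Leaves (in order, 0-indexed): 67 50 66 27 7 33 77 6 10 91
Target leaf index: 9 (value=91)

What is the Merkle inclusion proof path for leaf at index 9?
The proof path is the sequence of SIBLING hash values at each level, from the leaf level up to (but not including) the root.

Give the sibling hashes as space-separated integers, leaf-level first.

L0 (leaves): [67, 50, 66, 27, 7, 33, 77, 6, 10, 91], target index=9
L1: h(67,50)=(67*31+50)%997=133 [pair 0] h(66,27)=(66*31+27)%997=79 [pair 1] h(7,33)=(7*31+33)%997=250 [pair 2] h(77,6)=(77*31+6)%997=399 [pair 3] h(10,91)=(10*31+91)%997=401 [pair 4] -> [133, 79, 250, 399, 401]
  Sibling for proof at L0: 10
L2: h(133,79)=(133*31+79)%997=214 [pair 0] h(250,399)=(250*31+399)%997=173 [pair 1] h(401,401)=(401*31+401)%997=868 [pair 2] -> [214, 173, 868]
  Sibling for proof at L1: 401
L3: h(214,173)=(214*31+173)%997=825 [pair 0] h(868,868)=(868*31+868)%997=857 [pair 1] -> [825, 857]
  Sibling for proof at L2: 868
L4: h(825,857)=(825*31+857)%997=510 [pair 0] -> [510]
  Sibling for proof at L3: 825
Root: 510
Proof path (sibling hashes from leaf to root): [10, 401, 868, 825]

Answer: 10 401 868 825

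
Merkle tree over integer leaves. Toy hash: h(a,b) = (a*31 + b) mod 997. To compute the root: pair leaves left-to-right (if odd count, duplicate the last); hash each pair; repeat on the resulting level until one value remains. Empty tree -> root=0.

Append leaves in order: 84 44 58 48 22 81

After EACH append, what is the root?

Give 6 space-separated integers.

Answer: 84 654 196 186 378 272

Derivation:
After append 84 (leaves=[84]):
  L0: [84]
  root=84
After append 44 (leaves=[84, 44]):
  L0: [84, 44]
  L1: h(84,44)=(84*31+44)%997=654 -> [654]
  root=654
After append 58 (leaves=[84, 44, 58]):
  L0: [84, 44, 58]
  L1: h(84,44)=(84*31+44)%997=654 h(58,58)=(58*31+58)%997=859 -> [654, 859]
  L2: h(654,859)=(654*31+859)%997=196 -> [196]
  root=196
After append 48 (leaves=[84, 44, 58, 48]):
  L0: [84, 44, 58, 48]
  L1: h(84,44)=(84*31+44)%997=654 h(58,48)=(58*31+48)%997=849 -> [654, 849]
  L2: h(654,849)=(654*31+849)%997=186 -> [186]
  root=186
After append 22 (leaves=[84, 44, 58, 48, 22]):
  L0: [84, 44, 58, 48, 22]
  L1: h(84,44)=(84*31+44)%997=654 h(58,48)=(58*31+48)%997=849 h(22,22)=(22*31+22)%997=704 -> [654, 849, 704]
  L2: h(654,849)=(654*31+849)%997=186 h(704,704)=(704*31+704)%997=594 -> [186, 594]
  L3: h(186,594)=(186*31+594)%997=378 -> [378]
  root=378
After append 81 (leaves=[84, 44, 58, 48, 22, 81]):
  L0: [84, 44, 58, 48, 22, 81]
  L1: h(84,44)=(84*31+44)%997=654 h(58,48)=(58*31+48)%997=849 h(22,81)=(22*31+81)%997=763 -> [654, 849, 763]
  L2: h(654,849)=(654*31+849)%997=186 h(763,763)=(763*31+763)%997=488 -> [186, 488]
  L3: h(186,488)=(186*31+488)%997=272 -> [272]
  root=272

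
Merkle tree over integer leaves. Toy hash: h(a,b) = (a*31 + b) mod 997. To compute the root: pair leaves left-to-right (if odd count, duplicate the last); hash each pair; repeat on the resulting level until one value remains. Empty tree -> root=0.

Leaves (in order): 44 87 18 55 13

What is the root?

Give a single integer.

L0: [44, 87, 18, 55, 13]
L1: h(44,87)=(44*31+87)%997=454 h(18,55)=(18*31+55)%997=613 h(13,13)=(13*31+13)%997=416 -> [454, 613, 416]
L2: h(454,613)=(454*31+613)%997=729 h(416,416)=(416*31+416)%997=351 -> [729, 351]
L3: h(729,351)=(729*31+351)%997=19 -> [19]

Answer: 19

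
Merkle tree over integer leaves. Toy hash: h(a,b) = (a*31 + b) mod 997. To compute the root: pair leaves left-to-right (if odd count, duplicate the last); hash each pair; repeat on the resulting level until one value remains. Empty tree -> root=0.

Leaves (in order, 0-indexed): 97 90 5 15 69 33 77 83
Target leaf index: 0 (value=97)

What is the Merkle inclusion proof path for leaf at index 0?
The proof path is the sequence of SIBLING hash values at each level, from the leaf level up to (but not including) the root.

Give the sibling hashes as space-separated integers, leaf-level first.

Answer: 90 170 12

Derivation:
L0 (leaves): [97, 90, 5, 15, 69, 33, 77, 83], target index=0
L1: h(97,90)=(97*31+90)%997=106 [pair 0] h(5,15)=(5*31+15)%997=170 [pair 1] h(69,33)=(69*31+33)%997=178 [pair 2] h(77,83)=(77*31+83)%997=476 [pair 3] -> [106, 170, 178, 476]
  Sibling for proof at L0: 90
L2: h(106,170)=(106*31+170)%997=465 [pair 0] h(178,476)=(178*31+476)%997=12 [pair 1] -> [465, 12]
  Sibling for proof at L1: 170
L3: h(465,12)=(465*31+12)%997=469 [pair 0] -> [469]
  Sibling for proof at L2: 12
Root: 469
Proof path (sibling hashes from leaf to root): [90, 170, 12]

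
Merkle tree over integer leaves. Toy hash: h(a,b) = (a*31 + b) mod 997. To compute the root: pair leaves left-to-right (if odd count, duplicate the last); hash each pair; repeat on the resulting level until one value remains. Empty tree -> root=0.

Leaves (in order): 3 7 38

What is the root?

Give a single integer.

L0: [3, 7, 38]
L1: h(3,7)=(3*31+7)%997=100 h(38,38)=(38*31+38)%997=219 -> [100, 219]
L2: h(100,219)=(100*31+219)%997=328 -> [328]

Answer: 328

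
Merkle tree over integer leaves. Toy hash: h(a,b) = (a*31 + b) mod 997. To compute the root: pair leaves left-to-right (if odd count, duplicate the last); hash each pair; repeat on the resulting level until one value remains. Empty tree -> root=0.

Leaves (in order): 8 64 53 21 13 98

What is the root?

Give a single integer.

L0: [8, 64, 53, 21, 13, 98]
L1: h(8,64)=(8*31+64)%997=312 h(53,21)=(53*31+21)%997=667 h(13,98)=(13*31+98)%997=501 -> [312, 667, 501]
L2: h(312,667)=(312*31+667)%997=369 h(501,501)=(501*31+501)%997=80 -> [369, 80]
L3: h(369,80)=(369*31+80)%997=552 -> [552]

Answer: 552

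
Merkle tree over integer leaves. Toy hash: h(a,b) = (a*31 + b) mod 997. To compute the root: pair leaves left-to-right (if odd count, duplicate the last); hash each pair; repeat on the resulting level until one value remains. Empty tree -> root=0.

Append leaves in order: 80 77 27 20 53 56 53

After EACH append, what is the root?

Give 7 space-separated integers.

After append 80 (leaves=[80]):
  L0: [80]
  root=80
After append 77 (leaves=[80, 77]):
  L0: [80, 77]
  L1: h(80,77)=(80*31+77)%997=563 -> [563]
  root=563
After append 27 (leaves=[80, 77, 27]):
  L0: [80, 77, 27]
  L1: h(80,77)=(80*31+77)%997=563 h(27,27)=(27*31+27)%997=864 -> [563, 864]
  L2: h(563,864)=(563*31+864)%997=371 -> [371]
  root=371
After append 20 (leaves=[80, 77, 27, 20]):
  L0: [80, 77, 27, 20]
  L1: h(80,77)=(80*31+77)%997=563 h(27,20)=(27*31+20)%997=857 -> [563, 857]
  L2: h(563,857)=(563*31+857)%997=364 -> [364]
  root=364
After append 53 (leaves=[80, 77, 27, 20, 53]):
  L0: [80, 77, 27, 20, 53]
  L1: h(80,77)=(80*31+77)%997=563 h(27,20)=(27*31+20)%997=857 h(53,53)=(53*31+53)%997=699 -> [563, 857, 699]
  L2: h(563,857)=(563*31+857)%997=364 h(699,699)=(699*31+699)%997=434 -> [364, 434]
  L3: h(364,434)=(364*31+434)%997=751 -> [751]
  root=751
After append 56 (leaves=[80, 77, 27, 20, 53, 56]):
  L0: [80, 77, 27, 20, 53, 56]
  L1: h(80,77)=(80*31+77)%997=563 h(27,20)=(27*31+20)%997=857 h(53,56)=(53*31+56)%997=702 -> [563, 857, 702]
  L2: h(563,857)=(563*31+857)%997=364 h(702,702)=(702*31+702)%997=530 -> [364, 530]
  L3: h(364,530)=(364*31+530)%997=847 -> [847]
  root=847
After append 53 (leaves=[80, 77, 27, 20, 53, 56, 53]):
  L0: [80, 77, 27, 20, 53, 56, 53]
  L1: h(80,77)=(80*31+77)%997=563 h(27,20)=(27*31+20)%997=857 h(53,56)=(53*31+56)%997=702 h(53,53)=(53*31+53)%997=699 -> [563, 857, 702, 699]
  L2: h(563,857)=(563*31+857)%997=364 h(702,699)=(702*31+699)%997=527 -> [364, 527]
  L3: h(364,527)=(364*31+527)%997=844 -> [844]
  root=844

Answer: 80 563 371 364 751 847 844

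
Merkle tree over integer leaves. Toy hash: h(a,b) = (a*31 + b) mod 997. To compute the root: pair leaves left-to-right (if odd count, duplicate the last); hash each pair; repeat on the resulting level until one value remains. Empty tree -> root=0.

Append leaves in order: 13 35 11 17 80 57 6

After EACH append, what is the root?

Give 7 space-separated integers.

After append 13 (leaves=[13]):
  L0: [13]
  root=13
After append 35 (leaves=[13, 35]):
  L0: [13, 35]
  L1: h(13,35)=(13*31+35)%997=438 -> [438]
  root=438
After append 11 (leaves=[13, 35, 11]):
  L0: [13, 35, 11]
  L1: h(13,35)=(13*31+35)%997=438 h(11,11)=(11*31+11)%997=352 -> [438, 352]
  L2: h(438,352)=(438*31+352)%997=969 -> [969]
  root=969
After append 17 (leaves=[13, 35, 11, 17]):
  L0: [13, 35, 11, 17]
  L1: h(13,35)=(13*31+35)%997=438 h(11,17)=(11*31+17)%997=358 -> [438, 358]
  L2: h(438,358)=(438*31+358)%997=975 -> [975]
  root=975
After append 80 (leaves=[13, 35, 11, 17, 80]):
  L0: [13, 35, 11, 17, 80]
  L1: h(13,35)=(13*31+35)%997=438 h(11,17)=(11*31+17)%997=358 h(80,80)=(80*31+80)%997=566 -> [438, 358, 566]
  L2: h(438,358)=(438*31+358)%997=975 h(566,566)=(566*31+566)%997=166 -> [975, 166]
  L3: h(975,166)=(975*31+166)%997=481 -> [481]
  root=481
After append 57 (leaves=[13, 35, 11, 17, 80, 57]):
  L0: [13, 35, 11, 17, 80, 57]
  L1: h(13,35)=(13*31+35)%997=438 h(11,17)=(11*31+17)%997=358 h(80,57)=(80*31+57)%997=543 -> [438, 358, 543]
  L2: h(438,358)=(438*31+358)%997=975 h(543,543)=(543*31+543)%997=427 -> [975, 427]
  L3: h(975,427)=(975*31+427)%997=742 -> [742]
  root=742
After append 6 (leaves=[13, 35, 11, 17, 80, 57, 6]):
  L0: [13, 35, 11, 17, 80, 57, 6]
  L1: h(13,35)=(13*31+35)%997=438 h(11,17)=(11*31+17)%997=358 h(80,57)=(80*31+57)%997=543 h(6,6)=(6*31+6)%997=192 -> [438, 358, 543, 192]
  L2: h(438,358)=(438*31+358)%997=975 h(543,192)=(543*31+192)%997=76 -> [975, 76]
  L3: h(975,76)=(975*31+76)%997=391 -> [391]
  root=391

Answer: 13 438 969 975 481 742 391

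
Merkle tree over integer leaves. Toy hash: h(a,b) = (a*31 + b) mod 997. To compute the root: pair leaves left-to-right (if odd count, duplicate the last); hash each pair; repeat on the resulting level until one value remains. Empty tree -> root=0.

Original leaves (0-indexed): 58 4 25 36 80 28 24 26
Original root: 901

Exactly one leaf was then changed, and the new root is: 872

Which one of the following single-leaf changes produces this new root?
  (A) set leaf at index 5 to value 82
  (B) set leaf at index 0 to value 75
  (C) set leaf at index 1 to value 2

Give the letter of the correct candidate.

Original leaves: [58, 4, 25, 36, 80, 28, 24, 26]
Target new root: 872
Try each candidate change and compute the resulting root:
Candidate A: set leaf[5] = 82 -> leaves = [58, 4, 25, 36, 80, 82, 24, 26]
  L0: [58, 4, 25, 36, 80, 82, 24, 26]
  L1: h(58,4)=(58*31+4)%997=805 h(25,36)=(25*31+36)%997=811 h(80,82)=(80*31+82)%997=568 h(24,26)=(24*31+26)%997=770 -> [805, 811, 568, 770]
  L2: h(805,811)=(805*31+811)%997=841 h(568,770)=(568*31+770)%997=432 -> [841, 432]
  L3: h(841,432)=(841*31+432)%997=581 -> [581]
  root = 581 != target 872
Candidate B: set leaf[0] = 75 -> leaves = [75, 4, 25, 36, 80, 28, 24, 26]
  L0: [75, 4, 25, 36, 80, 28, 24, 26]
  L1: h(75,4)=(75*31+4)%997=335 h(25,36)=(25*31+36)%997=811 h(80,28)=(80*31+28)%997=514 h(24,26)=(24*31+26)%997=770 -> [335, 811, 514, 770]
  L2: h(335,811)=(335*31+811)%997=229 h(514,770)=(514*31+770)%997=752 -> [229, 752]
  L3: h(229,752)=(229*31+752)%997=872 -> [872]
  root = 872 == target 872  ** MATCH **
Candidate C: set leaf[1] = 2 -> leaves = [58, 2, 25, 36, 80, 28, 24, 26]
  L0: [58, 2, 25, 36, 80, 28, 24, 26]
  L1: h(58,2)=(58*31+2)%997=803 h(25,36)=(25*31+36)%997=811 h(80,28)=(80*31+28)%997=514 h(24,26)=(24*31+26)%997=770 -> [803, 811, 514, 770]
  L2: h(803,811)=(803*31+811)%997=779 h(514,770)=(514*31+770)%997=752 -> [779, 752]
  L3: h(779,752)=(779*31+752)%997=973 -> [973]
  root = 973 != target 872
Candidate B produces the target root.

Answer: B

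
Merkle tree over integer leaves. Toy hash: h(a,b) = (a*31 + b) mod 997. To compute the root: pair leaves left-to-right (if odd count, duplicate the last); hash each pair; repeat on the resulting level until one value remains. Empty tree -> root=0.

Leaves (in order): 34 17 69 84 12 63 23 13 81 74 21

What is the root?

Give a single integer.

L0: [34, 17, 69, 84, 12, 63, 23, 13, 81, 74, 21]
L1: h(34,17)=(34*31+17)%997=74 h(69,84)=(69*31+84)%997=229 h(12,63)=(12*31+63)%997=435 h(23,13)=(23*31+13)%997=726 h(81,74)=(81*31+74)%997=591 h(21,21)=(21*31+21)%997=672 -> [74, 229, 435, 726, 591, 672]
L2: h(74,229)=(74*31+229)%997=529 h(435,726)=(435*31+726)%997=253 h(591,672)=(591*31+672)%997=50 -> [529, 253, 50]
L3: h(529,253)=(529*31+253)%997=700 h(50,50)=(50*31+50)%997=603 -> [700, 603]
L4: h(700,603)=(700*31+603)%997=369 -> [369]

Answer: 369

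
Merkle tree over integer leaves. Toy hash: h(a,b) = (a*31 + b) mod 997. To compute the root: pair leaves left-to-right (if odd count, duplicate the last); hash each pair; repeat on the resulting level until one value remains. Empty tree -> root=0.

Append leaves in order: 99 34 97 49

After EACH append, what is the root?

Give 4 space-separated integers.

Answer: 99 112 594 546

Derivation:
After append 99 (leaves=[99]):
  L0: [99]
  root=99
After append 34 (leaves=[99, 34]):
  L0: [99, 34]
  L1: h(99,34)=(99*31+34)%997=112 -> [112]
  root=112
After append 97 (leaves=[99, 34, 97]):
  L0: [99, 34, 97]
  L1: h(99,34)=(99*31+34)%997=112 h(97,97)=(97*31+97)%997=113 -> [112, 113]
  L2: h(112,113)=(112*31+113)%997=594 -> [594]
  root=594
After append 49 (leaves=[99, 34, 97, 49]):
  L0: [99, 34, 97, 49]
  L1: h(99,34)=(99*31+34)%997=112 h(97,49)=(97*31+49)%997=65 -> [112, 65]
  L2: h(112,65)=(112*31+65)%997=546 -> [546]
  root=546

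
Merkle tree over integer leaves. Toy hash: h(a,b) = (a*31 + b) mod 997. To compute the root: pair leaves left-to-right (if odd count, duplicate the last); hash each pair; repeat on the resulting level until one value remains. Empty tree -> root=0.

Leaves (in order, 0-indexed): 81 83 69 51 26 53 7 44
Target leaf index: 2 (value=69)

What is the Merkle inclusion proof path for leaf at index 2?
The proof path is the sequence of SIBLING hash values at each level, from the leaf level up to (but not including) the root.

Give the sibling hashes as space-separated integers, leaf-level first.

L0 (leaves): [81, 83, 69, 51, 26, 53, 7, 44], target index=2
L1: h(81,83)=(81*31+83)%997=600 [pair 0] h(69,51)=(69*31+51)%997=196 [pair 1] h(26,53)=(26*31+53)%997=859 [pair 2] h(7,44)=(7*31+44)%997=261 [pair 3] -> [600, 196, 859, 261]
  Sibling for proof at L0: 51
L2: h(600,196)=(600*31+196)%997=850 [pair 0] h(859,261)=(859*31+261)%997=968 [pair 1] -> [850, 968]
  Sibling for proof at L1: 600
L3: h(850,968)=(850*31+968)%997=399 [pair 0] -> [399]
  Sibling for proof at L2: 968
Root: 399
Proof path (sibling hashes from leaf to root): [51, 600, 968]

Answer: 51 600 968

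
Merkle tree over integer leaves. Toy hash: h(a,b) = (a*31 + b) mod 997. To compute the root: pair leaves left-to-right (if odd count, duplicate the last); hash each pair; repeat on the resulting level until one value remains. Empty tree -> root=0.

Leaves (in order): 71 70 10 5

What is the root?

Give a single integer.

L0: [71, 70, 10, 5]
L1: h(71,70)=(71*31+70)%997=277 h(10,5)=(10*31+5)%997=315 -> [277, 315]
L2: h(277,315)=(277*31+315)%997=926 -> [926]

Answer: 926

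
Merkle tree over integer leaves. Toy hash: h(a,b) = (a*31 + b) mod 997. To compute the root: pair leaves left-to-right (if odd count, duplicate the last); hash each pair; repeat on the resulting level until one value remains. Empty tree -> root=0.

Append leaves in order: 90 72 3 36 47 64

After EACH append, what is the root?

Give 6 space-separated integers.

After append 90 (leaves=[90]):
  L0: [90]
  root=90
After append 72 (leaves=[90, 72]):
  L0: [90, 72]
  L1: h(90,72)=(90*31+72)%997=868 -> [868]
  root=868
After append 3 (leaves=[90, 72, 3]):
  L0: [90, 72, 3]
  L1: h(90,72)=(90*31+72)%997=868 h(3,3)=(3*31+3)%997=96 -> [868, 96]
  L2: h(868,96)=(868*31+96)%997=85 -> [85]
  root=85
After append 36 (leaves=[90, 72, 3, 36]):
  L0: [90, 72, 3, 36]
  L1: h(90,72)=(90*31+72)%997=868 h(3,36)=(3*31+36)%997=129 -> [868, 129]
  L2: h(868,129)=(868*31+129)%997=118 -> [118]
  root=118
After append 47 (leaves=[90, 72, 3, 36, 47]):
  L0: [90, 72, 3, 36, 47]
  L1: h(90,72)=(90*31+72)%997=868 h(3,36)=(3*31+36)%997=129 h(47,47)=(47*31+47)%997=507 -> [868, 129, 507]
  L2: h(868,129)=(868*31+129)%997=118 h(507,507)=(507*31+507)%997=272 -> [118, 272]
  L3: h(118,272)=(118*31+272)%997=939 -> [939]
  root=939
After append 64 (leaves=[90, 72, 3, 36, 47, 64]):
  L0: [90, 72, 3, 36, 47, 64]
  L1: h(90,72)=(90*31+72)%997=868 h(3,36)=(3*31+36)%997=129 h(47,64)=(47*31+64)%997=524 -> [868, 129, 524]
  L2: h(868,129)=(868*31+129)%997=118 h(524,524)=(524*31+524)%997=816 -> [118, 816]
  L3: h(118,816)=(118*31+816)%997=486 -> [486]
  root=486

Answer: 90 868 85 118 939 486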